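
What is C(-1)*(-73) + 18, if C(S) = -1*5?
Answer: 383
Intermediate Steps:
C(S) = -5
C(-1)*(-73) + 18 = -5*(-73) + 18 = 365 + 18 = 383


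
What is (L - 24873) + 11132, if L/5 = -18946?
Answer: -108471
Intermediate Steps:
L = -94730 (L = 5*(-18946) = -94730)
(L - 24873) + 11132 = (-94730 - 24873) + 11132 = -119603 + 11132 = -108471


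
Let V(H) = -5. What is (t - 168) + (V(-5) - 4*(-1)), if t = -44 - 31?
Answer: -244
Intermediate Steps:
t = -75
(t - 168) + (V(-5) - 4*(-1)) = (-75 - 168) + (-5 - 4*(-1)) = -243 + (-5 + 4) = -243 - 1 = -244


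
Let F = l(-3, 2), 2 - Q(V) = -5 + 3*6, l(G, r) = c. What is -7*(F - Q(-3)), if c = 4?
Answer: -105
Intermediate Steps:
l(G, r) = 4
Q(V) = -11 (Q(V) = 2 - (-5 + 3*6) = 2 - (-5 + 18) = 2 - 1*13 = 2 - 13 = -11)
F = 4
-7*(F - Q(-3)) = -7*(4 - 1*(-11)) = -7*(4 + 11) = -7*15 = -105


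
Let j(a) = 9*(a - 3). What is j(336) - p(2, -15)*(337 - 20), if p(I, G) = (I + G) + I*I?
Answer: 5850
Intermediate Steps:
p(I, G) = G + I + I**2 (p(I, G) = (G + I) + I**2 = G + I + I**2)
j(a) = -27 + 9*a (j(a) = 9*(-3 + a) = -27 + 9*a)
j(336) - p(2, -15)*(337 - 20) = (-27 + 9*336) - (-15 + 2 + 2**2)*(337 - 20) = (-27 + 3024) - (-15 + 2 + 4)*317 = 2997 - (-9)*317 = 2997 - 1*(-2853) = 2997 + 2853 = 5850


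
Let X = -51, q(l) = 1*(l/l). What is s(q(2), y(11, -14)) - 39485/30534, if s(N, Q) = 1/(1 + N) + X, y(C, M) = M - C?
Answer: -790726/15267 ≈ -51.793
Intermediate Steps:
q(l) = 1 (q(l) = 1*1 = 1)
s(N, Q) = -51 + 1/(1 + N) (s(N, Q) = 1/(1 + N) - 51 = -51 + 1/(1 + N))
s(q(2), y(11, -14)) - 39485/30534 = (-50 - 51*1)/(1 + 1) - 39485/30534 = (-50 - 51)/2 - 39485/30534 = (1/2)*(-101) - 1*39485/30534 = -101/2 - 39485/30534 = -790726/15267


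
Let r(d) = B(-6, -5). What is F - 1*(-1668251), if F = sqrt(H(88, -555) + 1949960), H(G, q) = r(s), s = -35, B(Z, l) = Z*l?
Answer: 1668251 + sqrt(1949990) ≈ 1.6696e+6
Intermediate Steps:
r(d) = 30 (r(d) = -6*(-5) = 30)
H(G, q) = 30
F = sqrt(1949990) (F = sqrt(30 + 1949960) = sqrt(1949990) ≈ 1396.4)
F - 1*(-1668251) = sqrt(1949990) - 1*(-1668251) = sqrt(1949990) + 1668251 = 1668251 + sqrt(1949990)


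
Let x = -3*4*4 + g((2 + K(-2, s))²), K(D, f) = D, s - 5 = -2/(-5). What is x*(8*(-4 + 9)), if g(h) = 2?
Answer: -1840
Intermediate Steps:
s = 27/5 (s = 5 - 2/(-5) = 5 - 2*(-⅕) = 5 + ⅖ = 27/5 ≈ 5.4000)
x = -46 (x = -3*4*4 + 2 = -12*4 + 2 = -48 + 2 = -46)
x*(8*(-4 + 9)) = -368*(-4 + 9) = -368*5 = -46*40 = -1840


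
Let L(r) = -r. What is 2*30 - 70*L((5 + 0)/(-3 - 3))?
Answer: 5/3 ≈ 1.6667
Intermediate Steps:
2*30 - 70*L((5 + 0)/(-3 - 3)) = 2*30 - (-70)*(5 + 0)/(-3 - 3) = 60 - (-70)*5/(-6) = 60 - (-70)*5*(-⅙) = 60 - (-70)*(-5)/6 = 60 - 70*⅚ = 60 - 175/3 = 5/3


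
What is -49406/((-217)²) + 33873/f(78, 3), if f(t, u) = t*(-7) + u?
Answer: -77232055/1217587 ≈ -63.430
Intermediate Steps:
f(t, u) = u - 7*t (f(t, u) = -7*t + u = u - 7*t)
-49406/((-217)²) + 33873/f(78, 3) = -49406/((-217)²) + 33873/(3 - 7*78) = -49406/47089 + 33873/(3 - 546) = -49406*1/47089 + 33873/(-543) = -7058/6727 + 33873*(-1/543) = -7058/6727 - 11291/181 = -77232055/1217587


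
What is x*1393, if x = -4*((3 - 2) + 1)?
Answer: -11144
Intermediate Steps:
x = -8 (x = -4*(1 + 1) = -4*2 = -8)
x*1393 = -8*1393 = -11144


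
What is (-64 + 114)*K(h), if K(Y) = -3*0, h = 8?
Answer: 0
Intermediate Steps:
K(Y) = 0
(-64 + 114)*K(h) = (-64 + 114)*0 = 50*0 = 0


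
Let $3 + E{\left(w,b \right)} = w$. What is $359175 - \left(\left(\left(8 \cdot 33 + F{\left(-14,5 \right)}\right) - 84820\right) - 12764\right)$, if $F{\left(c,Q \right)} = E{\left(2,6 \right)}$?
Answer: $456496$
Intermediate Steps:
$E{\left(w,b \right)} = -3 + w$
$F{\left(c,Q \right)} = -1$ ($F{\left(c,Q \right)} = -3 + 2 = -1$)
$359175 - \left(\left(\left(8 \cdot 33 + F{\left(-14,5 \right)}\right) - 84820\right) - 12764\right) = 359175 - \left(\left(\left(8 \cdot 33 - 1\right) - 84820\right) - 12764\right) = 359175 - \left(\left(\left(264 - 1\right) - 84820\right) - 12764\right) = 359175 - \left(\left(263 - 84820\right) - 12764\right) = 359175 - \left(-84557 - 12764\right) = 359175 - -97321 = 359175 + 97321 = 456496$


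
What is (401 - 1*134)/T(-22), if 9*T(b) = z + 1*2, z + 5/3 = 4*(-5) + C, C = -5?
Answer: -7209/74 ≈ -97.419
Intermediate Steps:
z = -80/3 (z = -5/3 + (4*(-5) - 5) = -5/3 + (-20 - 5) = -5/3 - 25 = -80/3 ≈ -26.667)
T(b) = -74/27 (T(b) = (-80/3 + 1*2)/9 = (-80/3 + 2)/9 = (⅑)*(-74/3) = -74/27)
(401 - 1*134)/T(-22) = (401 - 1*134)/(-74/27) = (401 - 134)*(-27/74) = 267*(-27/74) = -7209/74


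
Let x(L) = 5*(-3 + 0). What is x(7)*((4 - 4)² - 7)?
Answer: 105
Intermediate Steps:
x(L) = -15 (x(L) = 5*(-3) = -15)
x(7)*((4 - 4)² - 7) = -15*((4 - 4)² - 7) = -15*(0² - 7) = -15*(0 - 7) = -15*(-7) = 105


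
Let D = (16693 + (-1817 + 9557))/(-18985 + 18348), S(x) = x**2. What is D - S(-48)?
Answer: -1492081/637 ≈ -2342.4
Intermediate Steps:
D = -24433/637 (D = (16693 + 7740)/(-637) = 24433*(-1/637) = -24433/637 ≈ -38.356)
D - S(-48) = -24433/637 - 1*(-48)**2 = -24433/637 - 1*2304 = -24433/637 - 2304 = -1492081/637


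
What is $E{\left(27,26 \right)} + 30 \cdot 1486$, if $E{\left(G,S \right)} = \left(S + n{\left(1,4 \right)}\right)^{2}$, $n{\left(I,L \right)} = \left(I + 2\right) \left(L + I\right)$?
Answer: $46261$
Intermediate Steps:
$n{\left(I,L \right)} = \left(2 + I\right) \left(I + L\right)$
$E{\left(G,S \right)} = \left(15 + S\right)^{2}$ ($E{\left(G,S \right)} = \left(S + \left(1^{2} + 2 \cdot 1 + 2 \cdot 4 + 1 \cdot 4\right)\right)^{2} = \left(S + \left(1 + 2 + 8 + 4\right)\right)^{2} = \left(S + 15\right)^{2} = \left(15 + S\right)^{2}$)
$E{\left(27,26 \right)} + 30 \cdot 1486 = \left(15 + 26\right)^{2} + 30 \cdot 1486 = 41^{2} + 44580 = 1681 + 44580 = 46261$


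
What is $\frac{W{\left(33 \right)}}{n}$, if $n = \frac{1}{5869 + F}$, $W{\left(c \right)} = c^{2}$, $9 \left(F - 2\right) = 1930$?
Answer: $6627049$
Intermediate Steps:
$F = \frac{1948}{9}$ ($F = 2 + \frac{1}{9} \cdot 1930 = 2 + \frac{1930}{9} = \frac{1948}{9} \approx 216.44$)
$n = \frac{9}{54769}$ ($n = \frac{1}{5869 + \frac{1948}{9}} = \frac{1}{\frac{54769}{9}} = \frac{9}{54769} \approx 0.00016433$)
$\frac{W{\left(33 \right)}}{n} = \frac{33^{2}}{\frac{9}{54769}} = 1089 \cdot \frac{54769}{9} = 6627049$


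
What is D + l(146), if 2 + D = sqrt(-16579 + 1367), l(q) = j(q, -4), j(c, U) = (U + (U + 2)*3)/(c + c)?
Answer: -297/146 + 2*I*sqrt(3803) ≈ -2.0342 + 123.34*I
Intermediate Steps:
j(c, U) = (6 + 4*U)/(2*c) (j(c, U) = (U + (2 + U)*3)/((2*c)) = (U + (6 + 3*U))*(1/(2*c)) = (6 + 4*U)*(1/(2*c)) = (6 + 4*U)/(2*c))
l(q) = -5/q (l(q) = (3 + 2*(-4))/q = (3 - 8)/q = -5/q)
D = -2 + 2*I*sqrt(3803) (D = -2 + sqrt(-16579 + 1367) = -2 + sqrt(-15212) = -2 + 2*I*sqrt(3803) ≈ -2.0 + 123.34*I)
D + l(146) = (-2 + 2*I*sqrt(3803)) - 5/146 = -297/146 + 2*I*sqrt(3803)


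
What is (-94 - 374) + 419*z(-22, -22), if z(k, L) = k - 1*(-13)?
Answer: -4239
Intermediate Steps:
z(k, L) = 13 + k (z(k, L) = k + 13 = 13 + k)
(-94 - 374) + 419*z(-22, -22) = (-94 - 374) + 419*(13 - 22) = -468 + 419*(-9) = -468 - 3771 = -4239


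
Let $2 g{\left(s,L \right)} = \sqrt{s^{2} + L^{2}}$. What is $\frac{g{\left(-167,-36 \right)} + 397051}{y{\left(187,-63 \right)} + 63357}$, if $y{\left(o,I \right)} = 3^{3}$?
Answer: $\frac{397051}{63384} + \frac{\sqrt{29185}}{126768} \approx 6.2656$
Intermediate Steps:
$y{\left(o,I \right)} = 27$
$g{\left(s,L \right)} = \frac{\sqrt{L^{2} + s^{2}}}{2}$ ($g{\left(s,L \right)} = \frac{\sqrt{s^{2} + L^{2}}}{2} = \frac{\sqrt{L^{2} + s^{2}}}{2}$)
$\frac{g{\left(-167,-36 \right)} + 397051}{y{\left(187,-63 \right)} + 63357} = \frac{\frac{\sqrt{\left(-36\right)^{2} + \left(-167\right)^{2}}}{2} + 397051}{27 + 63357} = \frac{\frac{\sqrt{1296 + 27889}}{2} + 397051}{63384} = \left(\frac{\sqrt{29185}}{2} + 397051\right) \frac{1}{63384} = \left(397051 + \frac{\sqrt{29185}}{2}\right) \frac{1}{63384} = \frac{397051}{63384} + \frac{\sqrt{29185}}{126768}$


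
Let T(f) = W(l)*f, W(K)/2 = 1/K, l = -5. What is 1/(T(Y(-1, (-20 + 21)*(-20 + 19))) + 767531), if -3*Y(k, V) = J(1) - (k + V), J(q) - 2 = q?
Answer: 3/2302595 ≈ 1.3029e-6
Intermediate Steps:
J(q) = 2 + q
W(K) = 2/K (W(K) = 2*(1/K) = 2/K)
Y(k, V) = -1 + V/3 + k/3 (Y(k, V) = -((2 + 1) - (k + V))/3 = -(3 - (V + k))/3 = -(3 + (-V - k))/3 = -(3 - V - k)/3 = -1 + V/3 + k/3)
T(f) = -2*f/5 (T(f) = (2/(-5))*f = (2*(-1/5))*f = -2*f/5)
1/(T(Y(-1, (-20 + 21)*(-20 + 19))) + 767531) = 1/(-2*(-1 + ((-20 + 21)*(-20 + 19))/3 + (1/3)*(-1))/5 + 767531) = 1/(-2*(-1 + (1*(-1))/3 - 1/3)/5 + 767531) = 1/(-2*(-1 + (1/3)*(-1) - 1/3)/5 + 767531) = 1/(-2*(-1 - 1/3 - 1/3)/5 + 767531) = 1/(-2/5*(-5/3) + 767531) = 1/(2/3 + 767531) = 1/(2302595/3) = 3/2302595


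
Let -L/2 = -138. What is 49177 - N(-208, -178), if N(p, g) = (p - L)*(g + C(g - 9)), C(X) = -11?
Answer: -42299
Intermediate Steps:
L = 276 (L = -2*(-138) = 276)
N(p, g) = (-276 + p)*(-11 + g) (N(p, g) = (p - 1*276)*(g - 11) = (p - 276)*(-11 + g) = (-276 + p)*(-11 + g))
49177 - N(-208, -178) = 49177 - (3036 - 276*(-178) - 11*(-208) - 178*(-208)) = 49177 - (3036 + 49128 + 2288 + 37024) = 49177 - 1*91476 = 49177 - 91476 = -42299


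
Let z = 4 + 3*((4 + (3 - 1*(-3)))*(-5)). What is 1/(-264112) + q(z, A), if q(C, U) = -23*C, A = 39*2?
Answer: 886888095/264112 ≈ 3358.0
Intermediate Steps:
z = -146 (z = 4 + 3*((4 + (3 + 3))*(-5)) = 4 + 3*((4 + 6)*(-5)) = 4 + 3*(10*(-5)) = 4 + 3*(-50) = 4 - 150 = -146)
A = 78
1/(-264112) + q(z, A) = 1/(-264112) - 23*(-146) = -1/264112 + 3358 = 886888095/264112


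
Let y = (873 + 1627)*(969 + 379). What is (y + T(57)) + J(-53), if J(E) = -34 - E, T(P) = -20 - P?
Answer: 3369942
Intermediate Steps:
y = 3370000 (y = 2500*1348 = 3370000)
(y + T(57)) + J(-53) = (3370000 + (-20 - 1*57)) + (-34 - 1*(-53)) = (3370000 + (-20 - 57)) + (-34 + 53) = (3370000 - 77) + 19 = 3369923 + 19 = 3369942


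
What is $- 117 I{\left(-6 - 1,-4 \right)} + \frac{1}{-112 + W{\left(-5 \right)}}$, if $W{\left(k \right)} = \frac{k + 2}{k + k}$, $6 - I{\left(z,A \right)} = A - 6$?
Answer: $- \frac{2091034}{1117} \approx -1872.0$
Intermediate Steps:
$I{\left(z,A \right)} = 12 - A$ ($I{\left(z,A \right)} = 6 - \left(A - 6\right) = 6 - \left(-6 + A\right) = 12 - A$)
$W{\left(k \right)} = \frac{2 + k}{2 k}$
$- 117 I{\left(-6 - 1,-4 \right)} + \frac{1}{-112 + W{\left(-5 \right)}} = - 117 \left(12 - -4\right) + \frac{1}{-112 + \frac{2 - 5}{2 \left(-5\right)}} = - 117 \left(12 + 4\right) + \frac{1}{-112 + \frac{1}{2} \left(- \frac{1}{5}\right) \left(-3\right)} = \left(-117\right) 16 + \frac{1}{-112 + \frac{3}{10}} = -1872 + \frac{1}{- \frac{1117}{10}} = -1872 - \frac{10}{1117} = - \frac{2091034}{1117}$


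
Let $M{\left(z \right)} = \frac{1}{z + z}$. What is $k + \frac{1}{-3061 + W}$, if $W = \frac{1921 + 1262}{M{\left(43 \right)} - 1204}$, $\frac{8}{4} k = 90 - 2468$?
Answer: $- \frac{377173329272}{317218861} \approx -1189.0$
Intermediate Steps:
$k = -1189$ ($k = \frac{90 - 2468}{2} = \frac{1}{2} \left(-2378\right) = -1189$)
$M{\left(z \right)} = \frac{1}{2 z}$
$W = - \frac{273738}{103543}$ ($W = \frac{1921 + 1262}{\frac{1}{2 \cdot 43} - 1204} = \frac{3183}{\frac{1}{2} \cdot \frac{1}{43} - 1204} = \frac{3183}{\frac{1}{86} - 1204} = \frac{3183}{- \frac{103543}{86}} = 3183 \left(- \frac{86}{103543}\right) = - \frac{273738}{103543} \approx -2.6437$)
$k + \frac{1}{-3061 + W} = -1189 + \frac{1}{-3061 - \frac{273738}{103543}} = -1189 + \frac{1}{- \frac{317218861}{103543}} = -1189 - \frac{103543}{317218861} = - \frac{377173329272}{317218861}$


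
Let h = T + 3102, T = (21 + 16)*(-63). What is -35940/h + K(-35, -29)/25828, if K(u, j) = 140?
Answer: -77345865/1659449 ≈ -46.609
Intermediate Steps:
T = -2331 (T = 37*(-63) = -2331)
h = 771 (h = -2331 + 3102 = 771)
-35940/h + K(-35, -29)/25828 = -35940/771 + 140/25828 = -35940*1/771 + 140*(1/25828) = -11980/257 + 35/6457 = -77345865/1659449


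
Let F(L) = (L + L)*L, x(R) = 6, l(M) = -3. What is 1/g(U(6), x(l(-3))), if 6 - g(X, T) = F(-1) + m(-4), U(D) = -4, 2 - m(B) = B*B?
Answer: 1/18 ≈ 0.055556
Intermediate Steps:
m(B) = 2 - B**2 (m(B) = 2 - B*B = 2 - B**2)
F(L) = 2*L**2 (F(L) = (2*L)*L = 2*L**2)
g(X, T) = 18 (g(X, T) = 6 - (2*(-1)**2 + (2 - 1*(-4)**2)) = 6 - (2*1 + (2 - 1*16)) = 6 - (2 + (2 - 16)) = 6 - (2 - 14) = 6 - 1*(-12) = 6 + 12 = 18)
1/g(U(6), x(l(-3))) = 1/18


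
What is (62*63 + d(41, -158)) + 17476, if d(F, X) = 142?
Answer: 21524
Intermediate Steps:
(62*63 + d(41, -158)) + 17476 = (62*63 + 142) + 17476 = (3906 + 142) + 17476 = 4048 + 17476 = 21524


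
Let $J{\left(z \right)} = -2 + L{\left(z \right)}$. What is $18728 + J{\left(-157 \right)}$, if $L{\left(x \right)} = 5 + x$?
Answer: $18574$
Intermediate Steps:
$J{\left(z \right)} = 3 + z$ ($J{\left(z \right)} = -2 + \left(5 + z\right) = 3 + z$)
$18728 + J{\left(-157 \right)} = 18728 + \left(3 - 157\right) = 18728 - 154 = 18574$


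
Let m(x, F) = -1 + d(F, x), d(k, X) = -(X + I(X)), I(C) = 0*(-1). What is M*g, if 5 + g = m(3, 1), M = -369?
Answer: 3321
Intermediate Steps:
I(C) = 0
d(k, X) = -X (d(k, X) = -(X + 0) = -X)
m(x, F) = -1 - x
g = -9 (g = -5 + (-1 - 1*3) = -5 + (-1 - 3) = -5 - 4 = -9)
M*g = -369*(-9) = 3321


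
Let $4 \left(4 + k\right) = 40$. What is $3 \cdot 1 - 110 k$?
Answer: $-657$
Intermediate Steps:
$k = 6$ ($k = -4 + \frac{1}{4} \cdot 40 = -4 + 10 = 6$)
$3 \cdot 1 - 110 k = 3 \cdot 1 - 660 = 3 - 660 = -657$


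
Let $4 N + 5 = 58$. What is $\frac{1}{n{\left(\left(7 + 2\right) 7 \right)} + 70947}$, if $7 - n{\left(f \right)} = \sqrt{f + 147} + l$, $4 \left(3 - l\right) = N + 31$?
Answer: $\frac{2595184}{184159601527} + \frac{256 \sqrt{210}}{1289117210689} \approx 1.4095 \cdot 10^{-5}$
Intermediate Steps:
$N = \frac{53}{4}$ ($N = - \frac{5}{4} + \frac{1}{4} \cdot 58 = - \frac{5}{4} + \frac{29}{2} = \frac{53}{4} \approx 13.25$)
$l = - \frac{129}{16}$ ($l = 3 - \frac{\frac{53}{4} + 31}{4} = 3 - \frac{177}{16} = - \frac{129}{16} \approx -8.0625$)
$n{\left(f \right)} = \frac{241}{16} - \sqrt{147 + f}$ ($n{\left(f \right)} = 7 - \left(\sqrt{f + 147} - \frac{129}{16}\right) = 7 - \left(\sqrt{147 + f} - \frac{129}{16}\right) = 7 - \left(- \frac{129}{16} + \sqrt{147 + f}\right) = \frac{241}{16} - \sqrt{147 + f}$)
$\frac{1}{n{\left(\left(7 + 2\right) 7 \right)} + 70947} = \frac{1}{\left(\frac{241}{16} - \sqrt{147 + \left(7 + 2\right) 7}\right) + 70947} = \frac{1}{\left(\frac{241}{16} - \sqrt{147 + 9 \cdot 7}\right) + 70947} = \frac{1}{\left(\frac{241}{16} - \sqrt{147 + 63}\right) + 70947} = \frac{1}{\left(\frac{241}{16} - \sqrt{210}\right) + 70947} = \frac{1}{\frac{1135393}{16} - \sqrt{210}}$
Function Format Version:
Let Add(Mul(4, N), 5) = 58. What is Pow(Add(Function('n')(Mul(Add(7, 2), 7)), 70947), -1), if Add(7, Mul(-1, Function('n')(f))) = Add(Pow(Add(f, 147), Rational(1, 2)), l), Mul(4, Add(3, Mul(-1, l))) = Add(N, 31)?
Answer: Add(Rational(2595184, 184159601527), Mul(Rational(256, 1289117210689), Pow(210, Rational(1, 2)))) ≈ 1.4095e-5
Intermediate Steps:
N = Rational(53, 4) (N = Add(Rational(-5, 4), Mul(Rational(1, 4), 58)) = Add(Rational(-5, 4), Rational(29, 2)) = Rational(53, 4) ≈ 13.250)
l = Rational(-129, 16) (l = Add(3, Mul(Rational(-1, 4), Add(Rational(53, 4), 31))) = Add(3, Mul(Rational(-1, 4), Rational(177, 4))) = Add(3, Rational(-177, 16)) = Rational(-129, 16) ≈ -8.0625)
Function('n')(f) = Add(Rational(241, 16), Mul(-1, Pow(Add(147, f), Rational(1, 2)))) (Function('n')(f) = Add(7, Mul(-1, Add(Pow(Add(f, 147), Rational(1, 2)), Rational(-129, 16)))) = Add(7, Mul(-1, Add(Pow(Add(147, f), Rational(1, 2)), Rational(-129, 16)))) = Add(7, Mul(-1, Add(Rational(-129, 16), Pow(Add(147, f), Rational(1, 2))))) = Add(7, Add(Rational(129, 16), Mul(-1, Pow(Add(147, f), Rational(1, 2))))) = Add(Rational(241, 16), Mul(-1, Pow(Add(147, f), Rational(1, 2)))))
Pow(Add(Function('n')(Mul(Add(7, 2), 7)), 70947), -1) = Pow(Add(Add(Rational(241, 16), Mul(-1, Pow(Add(147, Mul(Add(7, 2), 7)), Rational(1, 2)))), 70947), -1) = Pow(Add(Add(Rational(241, 16), Mul(-1, Pow(Add(147, Mul(9, 7)), Rational(1, 2)))), 70947), -1) = Pow(Add(Add(Rational(241, 16), Mul(-1, Pow(Add(147, 63), Rational(1, 2)))), 70947), -1) = Pow(Add(Add(Rational(241, 16), Mul(-1, Pow(210, Rational(1, 2)))), 70947), -1) = Pow(Add(Rational(1135393, 16), Mul(-1, Pow(210, Rational(1, 2)))), -1)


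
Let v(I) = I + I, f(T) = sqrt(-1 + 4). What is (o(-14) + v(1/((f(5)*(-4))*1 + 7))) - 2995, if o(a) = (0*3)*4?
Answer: -2981 + 8*sqrt(3) ≈ -2967.1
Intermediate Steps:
f(T) = sqrt(3)
o(a) = 0 (o(a) = 0*4 = 0)
v(I) = 2*I
(o(-14) + v(1/((f(5)*(-4))*1 + 7))) - 2995 = (0 + 2/((sqrt(3)*(-4))*1 + 7)) - 2995 = (0 + 2/(-4*sqrt(3)*1 + 7)) - 2995 = (0 + 2/(-4*sqrt(3) + 7)) - 2995 = (0 + 2/(7 - 4*sqrt(3))) - 2995 = 2/(7 - 4*sqrt(3)) - 2995 = -2995 + 2/(7 - 4*sqrt(3))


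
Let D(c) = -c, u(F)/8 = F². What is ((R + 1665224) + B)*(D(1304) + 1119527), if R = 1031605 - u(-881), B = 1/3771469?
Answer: -14813245709719656210/3771469 ≈ -3.9277e+12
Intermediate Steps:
u(F) = 8*F²
B = 1/3771469 ≈ 2.6515e-7
R = -5177683 (R = 1031605 - 8*(-881)² = 1031605 - 8*776161 = 1031605 - 1*6209288 = 1031605 - 6209288 = -5177683)
((R + 1665224) + B)*(D(1304) + 1119527) = ((-5177683 + 1665224) + 1/3771469)*(-1*1304 + 1119527) = (-3512459 + 1/3771469)*(-1304 + 1119527) = -13247130232270/3771469*1118223 = -14813245709719656210/3771469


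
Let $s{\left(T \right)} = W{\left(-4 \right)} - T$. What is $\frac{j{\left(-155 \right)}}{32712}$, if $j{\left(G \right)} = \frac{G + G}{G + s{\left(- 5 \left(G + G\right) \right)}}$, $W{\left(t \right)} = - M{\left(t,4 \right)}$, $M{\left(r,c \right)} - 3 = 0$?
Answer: $\frac{155}{27936048} \approx 5.5484 \cdot 10^{-6}$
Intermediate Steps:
$M{\left(r,c \right)} = 3$ ($M{\left(r,c \right)} = 3 + 0 = 3$)
$W{\left(t \right)} = -3$ ($W{\left(t \right)} = \left(-1\right) 3 = -3$)
$s{\left(T \right)} = -3 - T$
$j{\left(G \right)} = \frac{2 G}{-3 + 11 G}$ ($j{\left(G \right)} = \frac{G + G}{G - \left(3 - 5 \left(G + G\right)\right)} = \frac{2 G}{G - \left(3 - 5 \cdot 2 G\right)} = \frac{2 G}{G - \left(3 - 10 G\right)} = \frac{2 G}{G + \left(-3 + 10 G\right)} = \frac{2 G}{-3 + 11 G}$)
$\frac{j{\left(-155 \right)}}{32712} = \frac{2 \left(-155\right) \frac{1}{-3 + 11 \left(-155\right)}}{32712} = 2 \left(-155\right) \frac{1}{-3 - 1705} \cdot \frac{1}{32712} = 2 \left(-155\right) \frac{1}{-1708} \cdot \frac{1}{32712} = 2 \left(-155\right) \left(- \frac{1}{1708}\right) \frac{1}{32712} = \frac{155}{854} \cdot \frac{1}{32712} = \frac{155}{27936048}$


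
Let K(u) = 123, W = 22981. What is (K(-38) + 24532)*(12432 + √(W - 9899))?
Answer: 306510960 + 24655*√13082 ≈ 3.0933e+8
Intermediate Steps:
(K(-38) + 24532)*(12432 + √(W - 9899)) = (123 + 24532)*(12432 + √(22981 - 9899)) = 24655*(12432 + √13082) = 306510960 + 24655*√13082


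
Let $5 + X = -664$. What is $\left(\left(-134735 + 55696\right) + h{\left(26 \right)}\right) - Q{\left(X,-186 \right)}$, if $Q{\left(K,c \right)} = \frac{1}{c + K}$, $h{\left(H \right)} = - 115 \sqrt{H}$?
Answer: $- \frac{67578344}{855} - 115 \sqrt{26} \approx -79625.0$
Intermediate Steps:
$X = -669$ ($X = -5 - 664 = -669$)
$Q{\left(K,c \right)} = \frac{1}{K + c}$
$\left(\left(-134735 + 55696\right) + h{\left(26 \right)}\right) - Q{\left(X,-186 \right)} = \left(\left(-134735 + 55696\right) - 115 \sqrt{26}\right) - \frac{1}{-669 - 186} = \left(-79039 - 115 \sqrt{26}\right) - \frac{1}{-855} = \left(-79039 - 115 \sqrt{26}\right) - - \frac{1}{855} = \left(-79039 - 115 \sqrt{26}\right) + \frac{1}{855} = - \frac{67578344}{855} - 115 \sqrt{26}$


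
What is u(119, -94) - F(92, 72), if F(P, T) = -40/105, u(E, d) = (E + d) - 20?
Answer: 113/21 ≈ 5.3810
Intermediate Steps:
u(E, d) = -20 + E + d
F(P, T) = -8/21 (F(P, T) = -40*1/105 = -8/21)
u(119, -94) - F(92, 72) = (-20 + 119 - 94) - 1*(-8/21) = 5 + 8/21 = 113/21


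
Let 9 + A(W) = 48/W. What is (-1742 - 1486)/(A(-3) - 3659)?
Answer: 269/307 ≈ 0.87622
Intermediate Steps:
A(W) = -9 + 48/W
(-1742 - 1486)/(A(-3) - 3659) = (-1742 - 1486)/((-9 + 48/(-3)) - 3659) = -3228/((-9 + 48*(-1/3)) - 3659) = -3228/((-9 - 16) - 3659) = -3228/(-25 - 3659) = -3228/(-3684) = -3228*(-1/3684) = 269/307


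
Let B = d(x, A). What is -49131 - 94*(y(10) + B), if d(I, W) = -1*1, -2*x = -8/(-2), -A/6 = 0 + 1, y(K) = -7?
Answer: -48379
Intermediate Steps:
A = -6 (A = -6*(0 + 1) = -6*1 = -6)
x = -2 (x = -(-4)/(-2) = -(-4)*(-1)/2 = -1/2*4 = -2)
d(I, W) = -1
B = -1
-49131 - 94*(y(10) + B) = -49131 - 94*(-7 - 1) = -49131 - 94*(-8) = -49131 + 752 = -48379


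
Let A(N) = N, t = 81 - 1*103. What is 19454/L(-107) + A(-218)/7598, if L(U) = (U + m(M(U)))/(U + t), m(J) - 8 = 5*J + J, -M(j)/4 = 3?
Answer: 3177940865/216543 ≈ 14676.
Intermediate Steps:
M(j) = -12 (M(j) = -4*3 = -12)
t = -22 (t = 81 - 103 = -22)
m(J) = 8 + 6*J (m(J) = 8 + (5*J + J) = 8 + 6*J)
L(U) = (-64 + U)/(-22 + U) (L(U) = (U + (8 + 6*(-12)))/(U - 22) = (U + (8 - 72))/(-22 + U) = (U - 64)/(-22 + U) = (-64 + U)/(-22 + U))
19454/L(-107) + A(-218)/7598 = 19454/(((-64 - 107)/(-22 - 107))) - 218/7598 = 19454/((-171/(-129))) - 218*1/7598 = 19454/((-1/129*(-171))) - 109/3799 = 19454/(57/43) - 109/3799 = 19454*(43/57) - 109/3799 = 836522/57 - 109/3799 = 3177940865/216543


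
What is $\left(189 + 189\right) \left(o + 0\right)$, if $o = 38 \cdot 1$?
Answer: $14364$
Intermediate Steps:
$o = 38$
$\left(189 + 189\right) \left(o + 0\right) = \left(189 + 189\right) \left(38 + 0\right) = 378 \cdot 38 = 14364$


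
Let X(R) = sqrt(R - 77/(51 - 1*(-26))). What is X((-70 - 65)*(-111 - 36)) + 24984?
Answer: 24984 + 22*sqrt(41) ≈ 25125.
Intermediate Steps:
X(R) = sqrt(-1 + R) (X(R) = sqrt(R - 77/(51 + 26)) = sqrt(R - 77/77) = sqrt(R - 77*1/77) = sqrt(R - 1) = sqrt(-1 + R))
X((-70 - 65)*(-111 - 36)) + 24984 = sqrt(-1 + (-70 - 65)*(-111 - 36)) + 24984 = sqrt(-1 - 135*(-147)) + 24984 = sqrt(-1 + 19845) + 24984 = sqrt(19844) + 24984 = 22*sqrt(41) + 24984 = 24984 + 22*sqrt(41)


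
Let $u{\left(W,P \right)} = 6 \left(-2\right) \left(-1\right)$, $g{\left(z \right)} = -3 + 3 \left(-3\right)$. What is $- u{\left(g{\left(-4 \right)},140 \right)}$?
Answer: $-12$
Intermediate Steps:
$g{\left(z \right)} = -12$ ($g{\left(z \right)} = -3 - 9 = -12$)
$u{\left(W,P \right)} = 12$ ($u{\left(W,P \right)} = \left(-12\right) \left(-1\right) = 12$)
$- u{\left(g{\left(-4 \right)},140 \right)} = \left(-1\right) 12 = -12$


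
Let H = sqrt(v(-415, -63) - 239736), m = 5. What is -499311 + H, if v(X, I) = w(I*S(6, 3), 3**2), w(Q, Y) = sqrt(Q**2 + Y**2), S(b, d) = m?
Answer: -499311 + I*sqrt(239736 - 9*sqrt(1226)) ≈ -4.9931e+5 + 489.31*I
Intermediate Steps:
S(b, d) = 5
v(X, I) = sqrt(81 + 25*I**2) (v(X, I) = sqrt((I*5)**2 + (3**2)**2) = sqrt((5*I)**2 + 9**2) = sqrt(25*I**2 + 81) = sqrt(81 + 25*I**2))
H = sqrt(-239736 + 9*sqrt(1226)) (H = sqrt(sqrt(81 + 25*(-63)**2) - 239736) = sqrt(sqrt(81 + 25*3969) - 239736) = sqrt(sqrt(81 + 99225) - 239736) = sqrt(sqrt(99306) - 239736) = sqrt(9*sqrt(1226) - 239736) = sqrt(-239736 + 9*sqrt(1226)) ≈ 489.31*I)
-499311 + H = -499311 + sqrt(-239736 + 9*sqrt(1226))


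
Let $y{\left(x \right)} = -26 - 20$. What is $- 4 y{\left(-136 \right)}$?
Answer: $184$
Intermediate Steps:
$y{\left(x \right)} = -46$ ($y{\left(x \right)} = -26 - 20 = -46$)
$- 4 y{\left(-136 \right)} = \left(-4\right) \left(-46\right) = 184$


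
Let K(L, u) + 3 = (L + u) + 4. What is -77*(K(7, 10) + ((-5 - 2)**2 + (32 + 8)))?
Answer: -8239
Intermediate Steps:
K(L, u) = 1 + L + u (K(L, u) = -3 + ((L + u) + 4) = -3 + (4 + L + u) = 1 + L + u)
-77*(K(7, 10) + ((-5 - 2)**2 + (32 + 8))) = -77*((1 + 7 + 10) + ((-5 - 2)**2 + (32 + 8))) = -77*(18 + ((-7)**2 + 40)) = -77*(18 + (49 + 40)) = -77*(18 + 89) = -77*107 = -8239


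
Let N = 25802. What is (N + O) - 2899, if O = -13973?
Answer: 8930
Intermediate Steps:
(N + O) - 2899 = (25802 - 13973) - 2899 = 11829 - 2899 = 8930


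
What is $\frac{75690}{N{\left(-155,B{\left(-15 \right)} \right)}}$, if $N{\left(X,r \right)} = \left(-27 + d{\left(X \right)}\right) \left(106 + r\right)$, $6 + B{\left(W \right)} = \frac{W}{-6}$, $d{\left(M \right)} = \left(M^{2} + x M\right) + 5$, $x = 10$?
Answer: $\frac{30276}{920573} \approx 0.032888$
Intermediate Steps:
$d{\left(M \right)} = 5 + M^{2} + 10 M$ ($d{\left(M \right)} = \left(M^{2} + 10 M\right) + 5 = 5 + M^{2} + 10 M$)
$B{\left(W \right)} = -6 - \frac{W}{6}$ ($B{\left(W \right)} = -6 + \frac{W}{-6} = -6 + W \left(- \frac{1}{6}\right) = -6 - \frac{W}{6}$)
$N{\left(X,r \right)} = \left(106 + r\right) \left(-22 + X^{2} + 10 X\right)$ ($N{\left(X,r \right)} = \left(-27 + \left(5 + X^{2} + 10 X\right)\right) \left(106 + r\right) = \left(-22 + X^{2} + 10 X\right) \left(106 + r\right) = \left(106 + r\right) \left(-22 + X^{2} + 10 X\right)$)
$\frac{75690}{N{\left(-155,B{\left(-15 \right)} \right)}} = \frac{75690}{-2332 - 27 \left(-6 - - \frac{5}{2}\right) + 106 \left(-155\right)^{2} + 1060 \left(-155\right) + \left(-6 - - \frac{5}{2}\right) \left(5 + \left(-155\right)^{2} + 10 \left(-155\right)\right)} = \frac{75690}{-2332 - 27 \left(-6 + \frac{5}{2}\right) + 106 \cdot 24025 - 164300 + \left(-6 + \frac{5}{2}\right) \left(5 + 24025 - 1550\right)} = \frac{75690}{-2332 - - \frac{189}{2} + 2546650 - 164300 - 78680} = \frac{75690}{-2332 + \frac{189}{2} + 2546650 - 164300 - 78680} = \frac{75690}{\frac{4602865}{2}} = 75690 \cdot \frac{2}{4602865} = \frac{30276}{920573}$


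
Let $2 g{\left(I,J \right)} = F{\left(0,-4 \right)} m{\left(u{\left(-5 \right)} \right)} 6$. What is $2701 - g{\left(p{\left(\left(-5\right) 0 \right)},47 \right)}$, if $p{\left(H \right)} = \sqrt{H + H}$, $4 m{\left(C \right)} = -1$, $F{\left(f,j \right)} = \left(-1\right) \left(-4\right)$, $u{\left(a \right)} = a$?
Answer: $2704$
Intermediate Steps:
$F{\left(f,j \right)} = 4$
$m{\left(C \right)} = - \frac{1}{4}$ ($m{\left(C \right)} = \frac{1}{4} \left(-1\right) = - \frac{1}{4}$)
$p{\left(H \right)} = \sqrt{2} \sqrt{H}$ ($p{\left(H \right)} = \sqrt{2 H} = \sqrt{2} \sqrt{H}$)
$g{\left(I,J \right)} = -3$ ($g{\left(I,J \right)} = \frac{4 \left(\left(- \frac{1}{4}\right) 6\right)}{2} = \frac{4 \left(- \frac{3}{2}\right)}{2} = \frac{1}{2} \left(-6\right) = -3$)
$2701 - g{\left(p{\left(\left(-5\right) 0 \right)},47 \right)} = 2701 - -3 = 2701 + 3 = 2704$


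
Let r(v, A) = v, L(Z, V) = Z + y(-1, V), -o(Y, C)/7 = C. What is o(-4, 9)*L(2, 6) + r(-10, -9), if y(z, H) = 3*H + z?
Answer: -1207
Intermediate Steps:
y(z, H) = z + 3*H
o(Y, C) = -7*C
L(Z, V) = -1 + Z + 3*V (L(Z, V) = Z + (-1 + 3*V) = -1 + Z + 3*V)
o(-4, 9)*L(2, 6) + r(-10, -9) = (-7*9)*(-1 + 2 + 3*6) - 10 = -63*(-1 + 2 + 18) - 10 = -63*19 - 10 = -1197 - 10 = -1207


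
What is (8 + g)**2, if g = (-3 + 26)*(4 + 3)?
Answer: 28561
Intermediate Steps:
g = 161 (g = 23*7 = 161)
(8 + g)**2 = (8 + 161)**2 = 169**2 = 28561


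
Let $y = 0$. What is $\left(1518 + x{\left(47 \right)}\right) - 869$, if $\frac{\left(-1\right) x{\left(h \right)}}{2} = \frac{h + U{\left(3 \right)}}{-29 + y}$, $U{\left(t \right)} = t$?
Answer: $\frac{18921}{29} \approx 652.45$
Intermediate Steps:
$x{\left(h \right)} = \frac{6}{29} + \frac{2 h}{29}$ ($x{\left(h \right)} = - 2 \frac{h + 3}{-29 + 0} = - 2 \frac{3 + h}{-29} = - 2 \left(3 + h\right) \left(- \frac{1}{29}\right) = - 2 \left(- \frac{3}{29} - \frac{h}{29}\right) = \frac{6}{29} + \frac{2 h}{29}$)
$\left(1518 + x{\left(47 \right)}\right) - 869 = \left(1518 + \left(\frac{6}{29} + \frac{2}{29} \cdot 47\right)\right) - 869 = \left(1518 + \left(\frac{6}{29} + \frac{94}{29}\right)\right) - 869 = \left(1518 + \frac{100}{29}\right) - 869 = \frac{44122}{29} - 869 = \frac{18921}{29}$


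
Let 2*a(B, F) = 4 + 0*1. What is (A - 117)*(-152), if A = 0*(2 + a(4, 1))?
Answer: 17784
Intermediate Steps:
a(B, F) = 2 (a(B, F) = (4 + 0*1)/2 = (4 + 0)/2 = (1/2)*4 = 2)
A = 0 (A = 0*(2 + 2) = 0*4 = 0)
(A - 117)*(-152) = (0 - 117)*(-152) = -117*(-152) = 17784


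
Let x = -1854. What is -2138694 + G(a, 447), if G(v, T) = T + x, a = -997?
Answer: -2140101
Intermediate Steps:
G(v, T) = -1854 + T (G(v, T) = T - 1854 = -1854 + T)
-2138694 + G(a, 447) = -2138694 + (-1854 + 447) = -2138694 - 1407 = -2140101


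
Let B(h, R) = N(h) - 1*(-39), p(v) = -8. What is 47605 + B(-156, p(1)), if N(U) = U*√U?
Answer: 47644 - 312*I*√39 ≈ 47644.0 - 1948.4*I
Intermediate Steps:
N(U) = U^(3/2)
B(h, R) = 39 + h^(3/2) (B(h, R) = h^(3/2) - 1*(-39) = h^(3/2) + 39 = 39 + h^(3/2))
47605 + B(-156, p(1)) = 47605 + (39 + (-156)^(3/2)) = 47605 + (39 - 312*I*√39) = 47644 - 312*I*√39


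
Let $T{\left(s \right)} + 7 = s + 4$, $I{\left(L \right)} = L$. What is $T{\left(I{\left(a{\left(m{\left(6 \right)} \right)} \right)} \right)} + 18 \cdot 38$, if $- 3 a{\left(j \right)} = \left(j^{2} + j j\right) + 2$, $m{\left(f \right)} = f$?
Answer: $\frac{1969}{3} \approx 656.33$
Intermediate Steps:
$a{\left(j \right)} = - \frac{2}{3} - \frac{2 j^{2}}{3}$ ($a{\left(j \right)} = - \frac{\left(j^{2} + j j\right) + 2}{3} = - \frac{\left(j^{2} + j^{2}\right) + 2}{3} = - \frac{2 j^{2} + 2}{3} = - \frac{2 + 2 j^{2}}{3} = - \frac{2}{3} - \frac{2 j^{2}}{3}$)
$T{\left(s \right)} = -3 + s$ ($T{\left(s \right)} = -7 + \left(s + 4\right) = -7 + \left(4 + s\right) = -3 + s$)
$T{\left(I{\left(a{\left(m{\left(6 \right)} \right)} \right)} \right)} + 18 \cdot 38 = \left(-3 - \left(\frac{2}{3} + \frac{2 \cdot 6^{2}}{3}\right)\right) + 18 \cdot 38 = \left(-3 - \frac{74}{3}\right) + 684 = - \frac{83}{3} + 684 = \frac{1969}{3}$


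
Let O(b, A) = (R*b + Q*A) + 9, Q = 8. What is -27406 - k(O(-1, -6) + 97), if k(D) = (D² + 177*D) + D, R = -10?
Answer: -44134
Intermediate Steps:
O(b, A) = 9 - 10*b + 8*A (O(b, A) = (-10*b + 8*A) + 9 = 9 - 10*b + 8*A)
k(D) = D² + 178*D
-27406 - k(O(-1, -6) + 97) = -27406 - ((9 - 10*(-1) + 8*(-6)) + 97)*(178 + ((9 - 10*(-1) + 8*(-6)) + 97)) = -27406 - ((9 + 10 - 48) + 97)*(178 + ((9 + 10 - 48) + 97)) = -27406 - (-29 + 97)*(178 + (-29 + 97)) = -27406 - 68*(178 + 68) = -27406 - 68*246 = -27406 - 1*16728 = -27406 - 16728 = -44134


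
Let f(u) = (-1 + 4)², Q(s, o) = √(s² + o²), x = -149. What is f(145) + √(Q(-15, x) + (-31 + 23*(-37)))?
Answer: 9 + √(-882 + √22426) ≈ 9.0 + 27.06*I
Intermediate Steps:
Q(s, o) = √(o² + s²)
f(u) = 9 (f(u) = 3² = 9)
f(145) + √(Q(-15, x) + (-31 + 23*(-37))) = 9 + √(√((-149)² + (-15)²) + (-31 + 23*(-37))) = 9 + √(√(22201 + 225) + (-31 - 851)) = 9 + √(√22426 - 882) = 9 + √(-882 + √22426)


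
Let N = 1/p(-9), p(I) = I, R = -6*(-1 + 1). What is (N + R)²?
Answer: 1/81 ≈ 0.012346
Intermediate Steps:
R = 0 (R = -6*0 = 0)
N = -⅑ (N = 1/(-9) = -⅑ ≈ -0.11111)
(N + R)² = (-⅑ + 0)² = (-⅑)² = 1/81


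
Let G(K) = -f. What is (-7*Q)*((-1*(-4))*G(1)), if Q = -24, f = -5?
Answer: 3360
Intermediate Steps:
G(K) = 5 (G(K) = -1*(-5) = 5)
(-7*Q)*((-1*(-4))*G(1)) = (-7*(-24))*(-1*(-4)*5) = 168*(4*5) = 168*20 = 3360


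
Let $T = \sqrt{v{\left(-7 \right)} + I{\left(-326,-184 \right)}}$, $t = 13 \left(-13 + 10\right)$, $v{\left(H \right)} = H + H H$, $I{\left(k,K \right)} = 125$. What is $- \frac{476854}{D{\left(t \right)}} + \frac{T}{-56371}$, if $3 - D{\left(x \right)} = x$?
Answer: $- \frac{34061}{3} - \frac{\sqrt{167}}{56371} \approx -11354.0$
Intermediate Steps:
$v{\left(H \right)} = H + H^{2}$
$t = -39$ ($t = 13 \left(-3\right) = -39$)
$T = \sqrt{167}$ ($T = \sqrt{- 7 \left(1 - 7\right) + 125} = \sqrt{\left(-7\right) \left(-6\right) + 125} = \sqrt{42 + 125} = \sqrt{167} \approx 12.923$)
$D{\left(x \right)} = 3 - x$
$- \frac{476854}{D{\left(t \right)}} + \frac{T}{-56371} = - \frac{476854}{3 - -39} + \frac{\sqrt{167}}{-56371} = - \frac{476854}{3 + 39} + \sqrt{167} \left(- \frac{1}{56371}\right) = - \frac{476854}{42} - \frac{\sqrt{167}}{56371} = \left(-476854\right) \frac{1}{42} - \frac{\sqrt{167}}{56371} = - \frac{34061}{3} - \frac{\sqrt{167}}{56371}$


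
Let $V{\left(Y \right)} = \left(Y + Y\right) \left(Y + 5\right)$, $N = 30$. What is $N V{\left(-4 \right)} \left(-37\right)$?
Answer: $8880$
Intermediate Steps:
$V{\left(Y \right)} = 2 Y \left(5 + Y\right)$
$N V{\left(-4 \right)} \left(-37\right) = 30 \cdot 2 \left(-4\right) \left(5 - 4\right) \left(-37\right) = 30 \cdot 2 \left(-4\right) 1 \left(-37\right) = 30 \left(-8\right) \left(-37\right) = \left(-240\right) \left(-37\right) = 8880$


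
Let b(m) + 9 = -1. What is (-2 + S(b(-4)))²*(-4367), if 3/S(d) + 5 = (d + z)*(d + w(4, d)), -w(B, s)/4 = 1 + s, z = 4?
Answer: -461264375/25921 ≈ -17795.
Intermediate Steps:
b(m) = -10 (b(m) = -9 - 1 = -10)
w(B, s) = -4 - 4*s (w(B, s) = -4*(1 + s) = -4 - 4*s)
S(d) = 3/(-5 + (-4 - 3*d)*(4 + d)) (S(d) = 3/(-5 + (d + 4)*(d + (-4 - 4*d))) = 3/(-5 + (4 + d)*(-4 - 3*d)) = 3/(-5 + (-4 - 3*d)*(4 + d)))
(-2 + S(b(-4)))²*(-4367) = (-2 - 3/(21 + 3*(-10)² + 16*(-10)))²*(-4367) = (-2 - 3/(21 + 3*100 - 160))²*(-4367) = (-2 - 3/(21 + 300 - 160))²*(-4367) = (-2 - 3/161)²*(-4367) = (-325/161)²*(-4367) = (105625/25921)*(-4367) = -461264375/25921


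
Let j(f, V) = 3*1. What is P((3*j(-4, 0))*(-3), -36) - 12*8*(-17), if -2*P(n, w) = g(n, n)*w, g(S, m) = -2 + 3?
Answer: 1650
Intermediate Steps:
j(f, V) = 3
g(S, m) = 1
P(n, w) = -w/2
P((3*j(-4, 0))*(-3), -36) - 12*8*(-17) = -½*(-36) - 12*8*(-17) = 18 - 96*(-17) = 18 + 1632 = 1650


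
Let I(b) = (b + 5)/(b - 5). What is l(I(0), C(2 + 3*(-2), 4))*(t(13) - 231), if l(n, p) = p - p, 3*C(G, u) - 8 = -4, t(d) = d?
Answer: 0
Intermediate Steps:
C(G, u) = 4/3 (C(G, u) = 8/3 + (⅓)*(-4) = 8/3 - 4/3 = 4/3)
I(b) = (5 + b)/(-5 + b)
l(n, p) = 0
l(I(0), C(2 + 3*(-2), 4))*(t(13) - 231) = 0*(13 - 231) = 0*(-218) = 0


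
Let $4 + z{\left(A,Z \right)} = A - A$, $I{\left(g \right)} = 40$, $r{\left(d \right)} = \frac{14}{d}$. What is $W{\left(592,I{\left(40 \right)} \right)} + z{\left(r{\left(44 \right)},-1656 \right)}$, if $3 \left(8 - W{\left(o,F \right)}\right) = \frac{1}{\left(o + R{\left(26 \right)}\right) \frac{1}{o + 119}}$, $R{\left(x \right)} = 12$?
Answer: $\frac{2179}{604} \approx 3.6076$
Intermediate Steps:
$z{\left(A,Z \right)} = -4$ ($z{\left(A,Z \right)} = -4 + \left(A - A\right) = -4 + 0 = -4$)
$W{\left(o,F \right)} = 8 - \frac{119 + o}{3 \left(12 + o\right)}$ ($W{\left(o,F \right)} = 8 - \frac{1}{3 \frac{o + 12}{o + 119}} = 8 - \frac{1}{3 \frac{12 + o}{119 + o}} = 8 - \frac{\frac{1}{12 + o} \left(119 + o\right)}{3} = 8 - \frac{119 + o}{3 \left(12 + o\right)}$)
$W{\left(592,I{\left(40 \right)} \right)} + z{\left(r{\left(44 \right)},-1656 \right)} = \frac{169 + 23 \cdot 592}{3 \left(12 + 592\right)} - 4 = \frac{169 + 13616}{3 \cdot 604} - 4 = \frac{1}{3} \cdot \frac{1}{604} \cdot 13785 - 4 = \frac{4595}{604} - 4 = \frac{2179}{604}$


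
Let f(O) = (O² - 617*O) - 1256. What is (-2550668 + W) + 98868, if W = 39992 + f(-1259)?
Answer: -51180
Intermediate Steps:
f(O) = -1256 + O² - 617*O
W = 2400620 (W = 39992 + (-1256 + (-1259)² - 617*(-1259)) = 39992 + (-1256 + 1585081 + 776803) = 39992 + 2360628 = 2400620)
(-2550668 + W) + 98868 = (-2550668 + 2400620) + 98868 = -150048 + 98868 = -51180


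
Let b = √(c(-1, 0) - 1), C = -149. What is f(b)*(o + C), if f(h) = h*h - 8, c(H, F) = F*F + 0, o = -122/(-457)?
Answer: 611739/457 ≈ 1338.6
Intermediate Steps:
o = 122/457 (o = -122*(-1/457) = 122/457 ≈ 0.26696)
c(H, F) = F² (c(H, F) = F² + 0 = F²)
b = I (b = √(0² - 1) = √(0 - 1) = √(-1) = I ≈ 1.0*I)
f(h) = -8 + h² (f(h) = h² - 8 = -8 + h²)
f(b)*(o + C) = (-8 + I²)*(122/457 - 149) = (-8 - 1)*(-67971/457) = -9*(-67971/457) = 611739/457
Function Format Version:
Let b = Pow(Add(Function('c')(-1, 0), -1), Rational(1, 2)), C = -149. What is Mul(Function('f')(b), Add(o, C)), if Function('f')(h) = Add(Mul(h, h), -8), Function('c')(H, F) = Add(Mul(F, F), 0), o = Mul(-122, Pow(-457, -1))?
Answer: Rational(611739, 457) ≈ 1338.6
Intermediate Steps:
o = Rational(122, 457) (o = Mul(-122, Rational(-1, 457)) = Rational(122, 457) ≈ 0.26696)
Function('c')(H, F) = Pow(F, 2) (Function('c')(H, F) = Add(Pow(F, 2), 0) = Pow(F, 2))
b = I (b = Pow(Add(Pow(0, 2), -1), Rational(1, 2)) = Pow(Add(0, -1), Rational(1, 2)) = Pow(-1, Rational(1, 2)) = I ≈ Mul(1.0000, I))
Function('f')(h) = Add(-8, Pow(h, 2)) (Function('f')(h) = Add(Pow(h, 2), -8) = Add(-8, Pow(h, 2)))
Mul(Function('f')(b), Add(o, C)) = Mul(Add(-8, Pow(I, 2)), Add(Rational(122, 457), -149)) = Mul(Add(-8, -1), Rational(-67971, 457)) = Mul(-9, Rational(-67971, 457)) = Rational(611739, 457)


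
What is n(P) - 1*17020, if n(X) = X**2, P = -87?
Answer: -9451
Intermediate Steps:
n(P) - 1*17020 = (-87)**2 - 1*17020 = 7569 - 17020 = -9451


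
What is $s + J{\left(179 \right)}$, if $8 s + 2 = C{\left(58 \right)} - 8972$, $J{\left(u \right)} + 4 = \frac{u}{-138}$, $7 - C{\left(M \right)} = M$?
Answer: $- \frac{625649}{552} \approx -1133.4$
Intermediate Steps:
$C{\left(M \right)} = 7 - M$
$J{\left(u \right)} = -4 - \frac{u}{138}$ ($J{\left(u \right)} = -4 + \frac{u}{-138} = -4 + u \left(- \frac{1}{138}\right) = -4 - \frac{u}{138}$)
$s = - \frac{9025}{8}$ ($s = - \frac{1}{4} + \frac{\left(7 - 58\right) - 8972}{8} = - \frac{1}{4} + \frac{-51 - 8972}{8} = - \frac{1}{4} + \frac{1}{8} \left(-9023\right) = - \frac{1}{4} - \frac{9023}{8} = - \frac{9025}{8} \approx -1128.1$)
$s + J{\left(179 \right)} = - \frac{9025}{8} - \frac{731}{138} = - \frac{625649}{552}$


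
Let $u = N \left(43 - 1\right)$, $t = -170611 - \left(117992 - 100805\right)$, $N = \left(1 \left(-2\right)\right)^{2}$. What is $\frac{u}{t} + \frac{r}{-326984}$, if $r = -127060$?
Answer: $\frac{2975835071}{7675867654} \approx 0.38769$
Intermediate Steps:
$N = 4$ ($N = \left(-2\right)^{2} = 4$)
$t = -187798$ ($t = -170611 - \left(117992 - 100805\right) = -170611 - 17187 = -187798$)
$u = 168$ ($u = 4 \left(43 - 1\right) = 4 \cdot 42 = 168$)
$\frac{u}{t} + \frac{r}{-326984} = \frac{168}{-187798} - \frac{127060}{-326984} = 168 \left(- \frac{1}{187798}\right) - - \frac{31765}{81746} = - \frac{84}{93899} + \frac{31765}{81746} = \frac{2975835071}{7675867654}$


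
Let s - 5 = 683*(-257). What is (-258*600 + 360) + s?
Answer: -329966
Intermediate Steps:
s = -175526 (s = 5 + 683*(-257) = 5 - 175531 = -175526)
(-258*600 + 360) + s = (-258*600 + 360) - 175526 = (-154800 + 360) - 175526 = -154440 - 175526 = -329966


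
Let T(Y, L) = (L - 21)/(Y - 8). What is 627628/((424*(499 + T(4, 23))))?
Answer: 156907/52841 ≈ 2.9694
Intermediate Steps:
T(Y, L) = (-21 + L)/(-8 + Y)
627628/((424*(499 + T(4, 23)))) = 627628/((424*(499 + (-21 + 23)/(-8 + 4)))) = 627628/((424*(499 + 2/(-4)))) = 627628/((424*(499 - ¼*2))) = 627628/((424*(499 - ½))) = 627628/((424*(997/2))) = 627628/211364 = 627628*(1/211364) = 156907/52841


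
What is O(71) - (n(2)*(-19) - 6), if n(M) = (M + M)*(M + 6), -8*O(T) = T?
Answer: 4841/8 ≈ 605.13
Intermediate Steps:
O(T) = -T/8
n(M) = 2*M*(6 + M) (n(M) = (2*M)*(6 + M) = 2*M*(6 + M))
O(71) - (n(2)*(-19) - 6) = -⅛*71 - ((2*2*(6 + 2))*(-19) - 6) = -71/8 - ((2*2*8)*(-19) - 6) = -71/8 - (32*(-19) - 6) = -71/8 - (-608 - 6) = -71/8 - 1*(-614) = -71/8 + 614 = 4841/8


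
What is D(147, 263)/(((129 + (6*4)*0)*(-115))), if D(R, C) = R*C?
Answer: -12887/4945 ≈ -2.6061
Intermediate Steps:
D(R, C) = C*R
D(147, 263)/(((129 + (6*4)*0)*(-115))) = (263*147)/(((129 + (6*4)*0)*(-115))) = 38661/(((129 + 24*0)*(-115))) = 38661/(((129 + 0)*(-115))) = 38661/((129*(-115))) = 38661/(-14835) = 38661*(-1/14835) = -12887/4945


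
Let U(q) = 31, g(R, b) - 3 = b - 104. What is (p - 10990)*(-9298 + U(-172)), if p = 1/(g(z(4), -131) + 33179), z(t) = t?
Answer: 3355465131243/32947 ≈ 1.0184e+8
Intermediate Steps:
g(R, b) = -101 + b (g(R, b) = 3 + (b - 104) = 3 + (-104 + b) = -101 + b)
p = 1/32947 (p = 1/((-101 - 131) + 33179) = 1/(-232 + 33179) = 1/32947 ≈ 3.0352e-5)
(p - 10990)*(-9298 + U(-172)) = (1/32947 - 10990)*(-9298 + 31) = -362087529/32947*(-9267) = 3355465131243/32947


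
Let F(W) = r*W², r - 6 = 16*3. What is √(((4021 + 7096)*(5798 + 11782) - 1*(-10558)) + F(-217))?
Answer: 4*√12374389 ≈ 14071.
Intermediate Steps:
r = 54 (r = 6 + 16*3 = 6 + 48 = 54)
F(W) = 54*W²
√(((4021 + 7096)*(5798 + 11782) - 1*(-10558)) + F(-217)) = √(((4021 + 7096)*(5798 + 11782) - 1*(-10558)) + 54*(-217)²) = √((11117*17580 + 10558) + 54*47089) = √((195436860 + 10558) + 2542806) = √(195447418 + 2542806) = √197990224 = 4*√12374389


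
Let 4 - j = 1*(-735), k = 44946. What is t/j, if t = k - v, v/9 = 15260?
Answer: -92394/739 ≈ -125.03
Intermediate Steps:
v = 137340 (v = 9*15260 = 137340)
t = -92394 (t = 44946 - 1*137340 = 44946 - 137340 = -92394)
j = 739 (j = 4 - (-735) = 4 - 1*(-735) = 4 + 735 = 739)
t/j = -92394/739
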